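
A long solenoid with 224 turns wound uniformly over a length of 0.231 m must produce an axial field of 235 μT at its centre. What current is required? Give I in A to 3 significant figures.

I ≈ 0.193 A

Inside a long solenoid B = μ₀nI with n = 969.7 m⁻¹, so I = B/(μ₀n).
I = 2.35×10⁻⁴ / (4π×10⁻⁷ × 969.7) = 0.193 A.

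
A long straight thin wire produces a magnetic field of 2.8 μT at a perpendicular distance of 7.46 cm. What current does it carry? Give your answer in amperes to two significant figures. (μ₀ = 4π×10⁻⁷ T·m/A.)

For a long straight wire B = μ₀I/(2πd), so I = 2πdB/μ₀.
I = 2π × 0.0746 × 2.80×10⁻⁶ / (4π×10⁻⁷) = 1.04 A.

I ≈ 1.0 A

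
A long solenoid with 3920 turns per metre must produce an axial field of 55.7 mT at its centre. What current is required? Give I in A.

I ≈ 11.3 A

Inside a long solenoid B = μ₀nI with n = 3920 m⁻¹, so I = B/(μ₀n).
I = 5.57×10⁻² / (4π×10⁻⁷ × 3920) = 11.3 A.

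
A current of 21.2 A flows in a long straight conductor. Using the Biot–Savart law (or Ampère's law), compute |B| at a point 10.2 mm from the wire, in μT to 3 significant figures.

For an infinitely long straight wire, B = μ₀I/(2πd).
B = (4π×10⁻⁷ × 21.2) / (2π × 0.0102) = 4.16×10⁻⁴ T.

B ≈ 416 μT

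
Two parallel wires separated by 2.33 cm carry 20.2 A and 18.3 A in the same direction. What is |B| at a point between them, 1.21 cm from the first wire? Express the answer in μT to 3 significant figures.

B ≈ 7.10 μT

Each long wire gives B = μ₀I/(2πd). Distances are d₁ = 0.0121 m and d₂ = 0.0112 m.
B₁ = 3.34×10⁻⁴ T, B₂ = 3.27×10⁻⁴ T.
Between parallel currents the two contributions point in opposite directions, so they subtract. B = |B₁ − B₂| = |3.34×10⁻⁴ − 3.27×10⁻⁴| = 7.10×10⁻⁶ T.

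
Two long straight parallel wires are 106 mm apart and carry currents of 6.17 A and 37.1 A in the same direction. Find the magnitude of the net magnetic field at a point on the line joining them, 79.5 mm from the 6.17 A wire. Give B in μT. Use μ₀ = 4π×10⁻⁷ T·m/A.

Each long wire gives B = μ₀I/(2πd). Distances are d₁ = 0.0795 m and d₂ = 0.0265 m.
B₁ = 1.55×10⁻⁵ T, B₂ = 2.80×10⁻⁴ T.
Between parallel currents the two contributions point in opposite directions, so they subtract. B = |B₁ − B₂| = |1.55×10⁻⁵ − 2.80×10⁻⁴| = 2.64×10⁻⁴ T.

B ≈ 264 μT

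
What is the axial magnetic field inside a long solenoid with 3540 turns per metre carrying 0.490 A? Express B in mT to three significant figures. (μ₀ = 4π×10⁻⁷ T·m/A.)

Inside a long solenoid, B = μ₀nI with n = 3540 turns/m.
B = 4π×10⁻⁷ × 3540 × 0.490 = 2.18×10⁻³ T.

B ≈ 2.18 mT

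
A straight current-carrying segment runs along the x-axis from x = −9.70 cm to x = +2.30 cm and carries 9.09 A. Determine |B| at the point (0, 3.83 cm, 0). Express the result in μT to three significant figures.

B ≈ 34.3 μT

For a finite straight segment, B = (μ₀I/4πd)(sinθ₁ + sinθ₂), where θ₁, θ₂ are the angles from the perpendicular to each end.
The perpendicular distance is d = 0.0383 m; the end-offsets along the wire are a = 0.097 m and b = 0.023 m.
sinθ₁ = 0.097/√(0.097²+0.0383²) = 0.9301; sinθ₂ = 0.023/√(0.023²+0.0383²) = 0.5148.
B = (4π×10⁻⁷ × 9.09) / (4π × 0.0383) × (0.9301 + 0.5148) = 3.43×10⁻⁵ T.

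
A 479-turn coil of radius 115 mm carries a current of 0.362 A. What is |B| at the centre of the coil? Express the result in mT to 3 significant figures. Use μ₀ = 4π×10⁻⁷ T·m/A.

For an N-turn flat coil, B = Nμ₀I/(2R) with R = 0.115 m.
B = 479 × 1.98×10⁻⁶ T = 9.47×10⁻⁴ T.

B ≈ 0.947 mT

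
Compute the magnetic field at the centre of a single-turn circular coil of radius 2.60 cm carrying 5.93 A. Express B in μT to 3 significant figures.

B ≈ 143 μT

At the centre of a circular loop the Biot–Savart law gives B = μ₀I/(2R).
B = (4π×10⁻⁷ × 5.93) / (2 × 0.026) = 1.43×10⁻⁴ T.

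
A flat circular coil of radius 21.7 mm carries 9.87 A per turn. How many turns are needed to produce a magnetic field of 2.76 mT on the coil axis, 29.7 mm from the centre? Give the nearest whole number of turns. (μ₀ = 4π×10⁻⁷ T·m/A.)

For an N-turn coil, B = Nμ₀IR²/[2(R²+z²)^(3/2)]. A single turn gives B₁ = 5.87×10⁻⁵ T with R = 0.0217 m, z = 0.0297 m.
N = B/B₁ = 2.76×10⁻³ / 5.87×10⁻⁵ = 47.04.

N = 47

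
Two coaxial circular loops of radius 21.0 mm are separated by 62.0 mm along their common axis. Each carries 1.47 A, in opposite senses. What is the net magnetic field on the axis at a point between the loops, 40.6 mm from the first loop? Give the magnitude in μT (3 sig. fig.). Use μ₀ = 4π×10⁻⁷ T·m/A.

B ≈ 10.8 μT

Each loop contributes B = μ₀IR²/[2(R²+z²)^(3/2)] on the axis, with z measured from that loop.
Loop 1 (z = 0.0406 m): B₁ = 4.26×10⁻⁶ T. Loop 2 (z = 0.0214 m): B₂ = 1.51×10⁻⁵ T.
The fields oppose: B = |B₁ − B₂| = 1.08×10⁻⁵ T.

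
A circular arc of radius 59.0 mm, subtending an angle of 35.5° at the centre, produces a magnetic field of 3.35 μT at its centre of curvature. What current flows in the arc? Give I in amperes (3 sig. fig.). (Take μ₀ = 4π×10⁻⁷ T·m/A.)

For a circular arc, B = μ₀Iφ/(4πR) with φ in radians; here φ = 0.6196 rad.
So I = 4πRB/(μ₀φ) = 4π × 0.059 × 3.35×10⁻⁶ / (4π×10⁻⁷ × 0.6196) = 3.19 A.

I ≈ 3.19 A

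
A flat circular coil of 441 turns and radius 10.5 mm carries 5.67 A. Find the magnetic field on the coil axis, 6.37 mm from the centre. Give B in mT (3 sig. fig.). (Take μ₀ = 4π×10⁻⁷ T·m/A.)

For an N-turn flat coil, B = Nμ₀IR²/[2(R²+z²)^(3/2)] with R = 0.0105 m, z = 0.00637 m.
B = 441 × 2.12×10⁻⁴ T = 9.35×10⁻² T.

B ≈ 93.5 mT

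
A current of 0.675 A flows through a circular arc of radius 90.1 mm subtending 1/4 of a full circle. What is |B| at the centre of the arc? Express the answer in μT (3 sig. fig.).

B ≈ 1.18 μT

The Biot–Savart field of a circular arc at its centre is B = μ₀Iφ/(4πR), with φ = 1.571 rad.
B = (4π×10⁻⁷ × 0.675 × 1.571) / (4π × 0.0901) = 1.18×10⁻⁶ T.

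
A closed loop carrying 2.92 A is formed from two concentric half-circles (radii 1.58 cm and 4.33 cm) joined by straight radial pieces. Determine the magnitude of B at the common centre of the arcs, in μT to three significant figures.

B ≈ 36.9 μT

The radial connectors point toward the centre, so dl × r̂ = 0 and they contribute nothing.
Each semicircle gives μ₀I/(4R): inner arc 5.81×10⁻⁵ T, outer arc 2.12×10⁻⁵ T.
The two arcs carry current in opposite angular senses, so their fields oppose: B = |5.81×10⁻⁵ − 2.12×10⁻⁵| = 3.69×10⁻⁵ T.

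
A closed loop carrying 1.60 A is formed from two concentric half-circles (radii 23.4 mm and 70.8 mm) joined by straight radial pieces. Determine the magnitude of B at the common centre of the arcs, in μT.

The radial connectors point toward the centre, so dl × r̂ = 0 and they contribute nothing.
Each semicircle gives μ₀I/(4R): inner arc 2.15×10⁻⁵ T, outer arc 7.10×10⁻⁶ T.
The two arcs carry current in opposite angular senses, so their fields oppose: B = |2.15×10⁻⁵ − 7.10×10⁻⁶| = 1.44×10⁻⁵ T.

B ≈ 14.4 μT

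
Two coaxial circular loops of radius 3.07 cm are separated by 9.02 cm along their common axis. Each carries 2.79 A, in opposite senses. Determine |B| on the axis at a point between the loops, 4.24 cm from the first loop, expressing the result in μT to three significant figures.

B ≈ 2.51 μT

Each loop contributes B = μ₀IR²/[2(R²+z²)^(3/2)] on the axis, with z measured from that loop.
Loop 1 (z = 0.0424 m): B₁ = 1.15×10⁻⁵ T. Loop 2 (z = 0.0478 m): B₂ = 9.01×10⁻⁶ T.
The fields oppose: B = |B₁ − B₂| = 2.51×10⁻⁶ T.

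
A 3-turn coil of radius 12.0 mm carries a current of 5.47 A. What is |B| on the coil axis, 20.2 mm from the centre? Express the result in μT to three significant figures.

For an N-turn flat coil, B = Nμ₀IR²/[2(R²+z²)^(3/2)] with R = 0.012 m, z = 0.0202 m.
B = 3 × 3.82×10⁻⁵ T = 1.14×10⁻⁴ T.

B ≈ 114 μT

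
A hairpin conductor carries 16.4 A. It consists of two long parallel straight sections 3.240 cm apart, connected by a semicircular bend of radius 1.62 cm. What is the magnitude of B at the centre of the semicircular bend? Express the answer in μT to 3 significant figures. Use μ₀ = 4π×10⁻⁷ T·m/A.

The semicircular arc contributes B_arc = μ₀I·π/(4πR) = μ₀I/(4R) = 3.18×10⁻⁴ T.
Each semi-infinite lead is at perpendicular distance R = 0.0162 m from the centre, with the perpendicular foot at its near end, so it contributes μ₀I/(4πR); both point the same way, together 2.02×10⁻⁴ T.
Arc and leads all point the same direction: B = 3.18×10⁻⁴ + 2.02×10⁻⁴ = 5.21×10⁻⁴ T.

B ≈ 521 μT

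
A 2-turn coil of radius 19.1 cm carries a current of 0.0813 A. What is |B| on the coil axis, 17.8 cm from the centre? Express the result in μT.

B ≈ 0.209 μT

For an N-turn flat coil, B = Nμ₀IR²/[2(R²+z²)^(3/2)] with R = 0.191 m, z = 0.178 m.
B = 2 × 1.05×10⁻⁷ T = 2.09×10⁻⁷ T.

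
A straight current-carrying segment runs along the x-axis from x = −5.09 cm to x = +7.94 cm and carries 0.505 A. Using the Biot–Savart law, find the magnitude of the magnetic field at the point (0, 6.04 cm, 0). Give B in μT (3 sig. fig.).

B ≈ 1.20 μT

For a finite straight segment, B = (μ₀I/4πd)(sinθ₁ + sinθ₂), where θ₁, θ₂ are the angles from the perpendicular to each end.
The perpendicular distance is d = 0.0604 m; the end-offsets along the wire are a = 0.0509 m and b = 0.0794 m.
sinθ₁ = 0.0509/√(0.0509²+0.0604²) = 0.6444; sinθ₂ = 0.0794/√(0.0794²+0.0604²) = 0.7959.
B = (4π×10⁻⁷ × 0.505) / (4π × 0.0604) × (0.6444 + 0.7959) = 1.20×10⁻⁶ T.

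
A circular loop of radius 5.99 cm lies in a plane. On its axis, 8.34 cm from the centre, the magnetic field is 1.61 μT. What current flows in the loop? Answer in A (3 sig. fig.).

I ≈ 0.773 A

On the axis of a loop, B = μ₀IR²/[2(R²+z²)^(3/2)], so I = 2B(R²+z²)^(3/2)/(μ₀R²).
R² + z² = 0.003588 + 0.006956 = 0.01054 m²; raised to 3/2 gives 1.08×10⁻³ m³.
I = 2 × 1.61×10⁻⁶ × 1.08×10⁻³ / (1.26×10⁻⁶ × 0.003588) = 0.773 A.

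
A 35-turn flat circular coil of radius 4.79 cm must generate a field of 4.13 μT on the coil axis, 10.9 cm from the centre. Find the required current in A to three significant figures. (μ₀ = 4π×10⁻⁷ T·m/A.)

I ≈ 0.138 A

For an N-turn coil, B = Nμ₀IR²/[2(R²+z²)^(3/2)] with R = 0.0479 m, z = 0.109 m, so I = 2B(R²+z²)^(3/2)/(Nμ₀R²) = 2 × 4.13×10⁻⁶ × 1.69×10⁻³ / (35 × 4π×10⁻⁷ × 0.002294) = 0.138 A.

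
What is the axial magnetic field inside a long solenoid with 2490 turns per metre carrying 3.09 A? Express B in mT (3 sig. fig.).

Inside a long solenoid, B = μ₀nI with n = 2490 turns/m.
B = 4π×10⁻⁷ × 2490 × 3.09 = 9.67×10⁻³ T.

B ≈ 9.67 mT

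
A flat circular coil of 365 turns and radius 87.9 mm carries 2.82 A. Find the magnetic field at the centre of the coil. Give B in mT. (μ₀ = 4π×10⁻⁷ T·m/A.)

For an N-turn flat coil, B = Nμ₀I/(2R) with R = 0.0879 m.
B = 365 × 2.02×10⁻⁵ T = 7.36×10⁻³ T.

B ≈ 7.36 mT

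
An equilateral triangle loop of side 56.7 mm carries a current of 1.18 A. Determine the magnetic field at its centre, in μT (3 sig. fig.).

B ≈ 37.5 μT

Each side is a finite straight segment at perpendicular distance d = a/(2 tan(π/3)) = 0.01637 m from the centre, with end-angles ±π/3.
One side contributes B₁ = (μ₀I/4πd)·2 sin(π/3) = 1.25×10⁻⁵ T.
All 3 sides add in the same direction: B = 3 × 1.25×10⁻⁵ = 3.75×10⁻⁵ T.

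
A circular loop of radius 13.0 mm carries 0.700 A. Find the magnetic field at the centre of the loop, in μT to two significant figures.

B ≈ 34 μT

At the centre of a circular loop the Biot–Savart law gives B = μ₀I/(2R).
B = (4π×10⁻⁷ × 0.700) / (2 × 0.013) = 3.38×10⁻⁵ T.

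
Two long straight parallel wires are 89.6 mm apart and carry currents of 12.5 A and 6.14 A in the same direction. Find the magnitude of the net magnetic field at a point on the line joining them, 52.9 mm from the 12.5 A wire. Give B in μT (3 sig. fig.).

Each long wire gives B = μ₀I/(2πd). Distances are d₁ = 0.0529 m and d₂ = 0.0367 m.
B₁ = 4.73×10⁻⁵ T, B₂ = 3.35×10⁻⁵ T.
Between parallel currents the two contributions point in opposite directions, so they subtract. B = |B₁ − B₂| = |4.73×10⁻⁵ − 3.35×10⁻⁵| = 1.38×10⁻⁵ T.

B ≈ 13.8 μT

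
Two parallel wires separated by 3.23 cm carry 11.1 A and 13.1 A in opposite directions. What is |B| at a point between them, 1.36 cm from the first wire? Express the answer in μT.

Each long wire gives B = μ₀I/(2πd). Distances are d₁ = 0.0136 m and d₂ = 0.0187 m.
B₁ = 1.63×10⁻⁴ T, B₂ = 1.40×10⁻⁴ T.
Between antiparallel currents both contributions point the same way, so they add. B = B₁ + B₂ = 1.63×10⁻⁴ + 1.40×10⁻⁴ = 3.03×10⁻⁴ T.

B ≈ 303 μT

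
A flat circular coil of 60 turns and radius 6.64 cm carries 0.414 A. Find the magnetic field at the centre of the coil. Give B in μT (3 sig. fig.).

For an N-turn flat coil, B = Nμ₀I/(2R) with R = 0.0664 m.
B = 60 × 3.92×10⁻⁶ T = 2.35×10⁻⁴ T.

B ≈ 235 μT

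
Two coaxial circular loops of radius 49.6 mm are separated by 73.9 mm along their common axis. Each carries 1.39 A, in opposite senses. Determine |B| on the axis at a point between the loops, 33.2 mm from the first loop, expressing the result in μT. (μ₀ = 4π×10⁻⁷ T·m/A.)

Each loop contributes B = μ₀IR²/[2(R²+z²)^(3/2)] on the axis, with z measured from that loop.
Loop 1 (z = 0.0332 m): B₁ = 1.01×10⁻⁵ T. Loop 2 (z = 0.0407 m): B₂ = 8.13×10⁻⁶ T.
The fields oppose: B = |B₁ − B₂| = 1.97×10⁻⁶ T.

B ≈ 1.97 μT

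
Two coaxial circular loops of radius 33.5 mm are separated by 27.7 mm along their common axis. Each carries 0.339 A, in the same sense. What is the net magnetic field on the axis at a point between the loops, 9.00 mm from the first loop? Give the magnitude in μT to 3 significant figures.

B ≈ 9.96 μT

Each loop contributes B = μ₀IR²/[2(R²+z²)^(3/2)] on the axis, with z measured from that loop.
Loop 1 (z = 0.009 m): B₁ = 5.73×10⁻⁶ T. Loop 2 (z = 0.0187 m): B₂ = 4.23×10⁻⁶ T.
The fields add: B = B₁ + B₂ = 9.96×10⁻⁶ T.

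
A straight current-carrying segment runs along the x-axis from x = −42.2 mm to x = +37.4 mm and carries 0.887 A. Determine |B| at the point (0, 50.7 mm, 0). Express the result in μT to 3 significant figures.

For a finite straight segment, B = (μ₀I/4πd)(sinθ₁ + sinθ₂), where θ₁, θ₂ are the angles from the perpendicular to each end.
The perpendicular distance is d = 0.0507 m; the end-offsets along the wire are a = 0.0422 m and b = 0.0374 m.
sinθ₁ = 0.0422/√(0.0422²+0.0507²) = 0.6397; sinθ₂ = 0.0374/√(0.0374²+0.0507²) = 0.5936.
B = (4π×10⁻⁷ × 0.887) / (4π × 0.0507) × (0.6397 + 0.5936) = 2.16×10⁻⁶ T.

B ≈ 2.16 μT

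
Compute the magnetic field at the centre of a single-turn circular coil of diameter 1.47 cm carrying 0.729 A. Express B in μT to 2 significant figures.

B ≈ 62 μT

At the centre of a circular loop the Biot–Savart law gives B = μ₀I/(2R) (so R = 0.00735 m).
B = (4π×10⁻⁷ × 0.729) / (2 × 0.00735) = 6.23×10⁻⁵ T.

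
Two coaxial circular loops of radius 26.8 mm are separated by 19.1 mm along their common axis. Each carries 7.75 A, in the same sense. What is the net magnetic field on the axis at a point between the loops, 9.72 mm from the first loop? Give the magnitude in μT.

B ≈ 304 μT

Each loop contributes B = μ₀IR²/[2(R²+z²)^(3/2)] on the axis, with z measured from that loop.
Loop 1 (z = 0.00972 m): B₁ = 1.51×10⁻⁴ T. Loop 2 (z = 0.00938 m): B₂ = 1.53×10⁻⁴ T.
The fields add: B = B₁ + B₂ = 3.04×10⁻⁴ T.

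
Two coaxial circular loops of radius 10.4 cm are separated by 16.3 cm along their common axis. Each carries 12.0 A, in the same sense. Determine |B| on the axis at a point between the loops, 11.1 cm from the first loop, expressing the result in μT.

Each loop contributes B = μ₀IR²/[2(R²+z²)^(3/2)] on the axis, with z measured from that loop.
Loop 1 (z = 0.111 m): B₁ = 2.32×10⁻⁵ T. Loop 2 (z = 0.052 m): B₂ = 5.19×10⁻⁵ T.
The fields add: B = B₁ + B₂ = 7.50×10⁻⁵ T.

B ≈ 75.0 μT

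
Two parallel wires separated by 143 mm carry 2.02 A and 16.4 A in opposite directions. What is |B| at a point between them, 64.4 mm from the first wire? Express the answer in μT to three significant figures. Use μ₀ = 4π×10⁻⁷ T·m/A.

B ≈ 48.0 μT

Each long wire gives B = μ₀I/(2πd). Distances are d₁ = 0.0644 m and d₂ = 0.0786 m.
B₁ = 6.27×10⁻⁶ T, B₂ = 4.17×10⁻⁵ T.
Between antiparallel currents both contributions point the same way, so they add. B = B₁ + B₂ = 6.27×10⁻⁶ + 4.17×10⁻⁵ = 4.80×10⁻⁵ T.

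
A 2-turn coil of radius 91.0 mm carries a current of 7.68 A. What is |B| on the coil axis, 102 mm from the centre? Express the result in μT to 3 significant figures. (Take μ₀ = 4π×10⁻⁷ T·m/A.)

B ≈ 31.3 μT

For an N-turn flat coil, B = Nμ₀IR²/[2(R²+z²)^(3/2)] with R = 0.091 m, z = 0.102 m.
B = 2 × 1.56×10⁻⁵ T = 3.13×10⁻⁵ T.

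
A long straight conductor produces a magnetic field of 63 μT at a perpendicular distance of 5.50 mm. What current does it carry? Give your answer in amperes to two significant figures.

For a long straight wire B = μ₀I/(2πd), so I = 2πdB/μ₀.
I = 2π × 0.0055 × 6.30×10⁻⁵ / (4π×10⁻⁷) = 1.73 A.

I ≈ 1.7 A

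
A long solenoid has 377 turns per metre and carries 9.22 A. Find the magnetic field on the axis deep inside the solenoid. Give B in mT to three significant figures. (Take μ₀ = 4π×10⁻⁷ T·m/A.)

B ≈ 4.37 mT

Inside a long solenoid, B = μ₀nI with n = 377 turns/m.
B = 4π×10⁻⁷ × 377 × 9.22 = 4.37×10⁻³ T.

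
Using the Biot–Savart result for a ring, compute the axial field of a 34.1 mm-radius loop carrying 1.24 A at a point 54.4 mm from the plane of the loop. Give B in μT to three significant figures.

B ≈ 3.42 μT

On the axis of a circular loop, B = μ₀IR² / [2(R²+z²)^(3/2)].
R² + z² = (0.0341)² + (0.0544)² = 0.004122 m², and (R²+z²)^(3/2) = 2.65×10⁻⁴ m³.
B = (4π×10⁻⁷ × 1.24 × 0.001163) / (2 × 2.65×10⁻⁴) = 3.42×10⁻⁶ T.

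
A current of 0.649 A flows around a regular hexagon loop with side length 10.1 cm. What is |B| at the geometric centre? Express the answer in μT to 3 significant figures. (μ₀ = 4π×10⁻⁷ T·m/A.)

B ≈ 4.45 μT

Each side is a finite straight segment at perpendicular distance d = a/(2 tan(π/6)) = 0.08747 m from the centre, with end-angles ±π/6.
One side contributes B₁ = (μ₀I/4πd)·2 sin(π/6) = 7.42×10⁻⁷ T.
All 6 sides add in the same direction: B = 6 × 7.42×10⁻⁷ = 4.45×10⁻⁶ T.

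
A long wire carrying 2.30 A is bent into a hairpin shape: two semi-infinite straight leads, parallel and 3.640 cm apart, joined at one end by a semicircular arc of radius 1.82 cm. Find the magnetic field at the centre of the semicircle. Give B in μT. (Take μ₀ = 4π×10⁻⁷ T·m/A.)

B ≈ 65.0 μT

The semicircular arc contributes B_arc = μ₀I·π/(4πR) = μ₀I/(4R) = 3.97×10⁻⁵ T.
Each semi-infinite lead is at perpendicular distance R = 0.0182 m from the centre, with the perpendicular foot at its near end, so it contributes μ₀I/(4πR); both point the same way, together 2.53×10⁻⁵ T.
Arc and leads all point the same direction: B = 3.97×10⁻⁵ + 2.53×10⁻⁵ = 6.50×10⁻⁵ T.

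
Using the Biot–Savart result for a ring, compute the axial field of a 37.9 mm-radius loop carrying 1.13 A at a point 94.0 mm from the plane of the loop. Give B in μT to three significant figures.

B ≈ 0.980 μT

On the axis of a circular loop, B = μ₀IR² / [2(R²+z²)^(3/2)].
R² + z² = (0.0379)² + (0.094)² = 0.01027 m², and (R²+z²)^(3/2) = 1.04×10⁻³ m³.
B = (4π×10⁻⁷ × 1.13 × 0.001436) / (2 × 1.04×10⁻³) = 9.80×10⁻⁷ T.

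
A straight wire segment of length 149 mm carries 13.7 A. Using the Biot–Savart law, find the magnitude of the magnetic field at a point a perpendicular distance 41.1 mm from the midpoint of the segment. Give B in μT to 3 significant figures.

For a finite straight segment, B = (μ₀I/4πd)(sinθ₁ + sinθ₂), where θ₁, θ₂ are the angles from the perpendicular to each end.
The perpendicular from the point meets the wire at its midpoint, so each end is L/2 = 0.0745 m away along the wire.
sinθ₁ = 0.0745/√(0.0745²+0.0411²) = 0.8756; sinθ₂ = 0.0745/√(0.0745²+0.0411²) = 0.8756.
B = (4π×10⁻⁷ × 13.7) / (4π × 0.0411) × (0.8756 + 0.8756) = 5.84×10⁻⁵ T.

B ≈ 58.4 μT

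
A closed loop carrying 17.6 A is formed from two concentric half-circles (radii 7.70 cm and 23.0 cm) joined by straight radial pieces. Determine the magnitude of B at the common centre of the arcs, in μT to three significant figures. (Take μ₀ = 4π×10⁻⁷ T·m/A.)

The radial connectors point toward the centre, so dl × r̂ = 0 and they contribute nothing.
Each semicircle gives μ₀I/(4R): inner arc 7.18×10⁻⁵ T, outer arc 2.40×10⁻⁵ T.
The two arcs carry current in opposite angular senses, so their fields oppose: B = |7.18×10⁻⁵ − 2.40×10⁻⁵| = 4.78×10⁻⁵ T.

B ≈ 47.8 μT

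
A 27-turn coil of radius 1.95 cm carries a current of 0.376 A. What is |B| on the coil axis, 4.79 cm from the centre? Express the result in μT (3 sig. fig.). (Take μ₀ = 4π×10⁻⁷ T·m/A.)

For an N-turn flat coil, B = Nμ₀IR²/[2(R²+z²)^(3/2)] with R = 0.0195 m, z = 0.0479 m.
B = 27 × 6.49×10⁻⁷ T = 1.75×10⁻⁵ T.

B ≈ 17.5 μT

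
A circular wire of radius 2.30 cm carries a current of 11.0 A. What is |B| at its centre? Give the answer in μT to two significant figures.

At the centre of a circular loop the Biot–Savart law gives B = μ₀I/(2R).
B = (4π×10⁻⁷ × 11.0) / (2 × 0.023) = 3.01×10⁻⁴ T.

B ≈ 300 μT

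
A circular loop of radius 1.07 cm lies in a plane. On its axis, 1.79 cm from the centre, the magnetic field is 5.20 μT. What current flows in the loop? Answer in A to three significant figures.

I ≈ 0.656 A

On the axis of a loop, B = μ₀IR²/[2(R²+z²)^(3/2)], so I = 2B(R²+z²)^(3/2)/(μ₀R²).
R² + z² = 0.0001145 + 0.0003204 = 0.0004349 m²; raised to 3/2 gives 9.07×10⁻⁶ m³.
I = 2 × 5.20×10⁻⁶ × 9.07×10⁻⁶ / (1.26×10⁻⁶ × 0.0001145) = 0.656 A.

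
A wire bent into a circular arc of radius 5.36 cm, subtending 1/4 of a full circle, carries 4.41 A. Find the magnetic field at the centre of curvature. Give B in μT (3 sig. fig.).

The Biot–Savart field of a circular arc at its centre is B = μ₀Iφ/(4πR), with φ = 1.571 rad.
B = (4π×10⁻⁷ × 4.41 × 1.571) / (4π × 0.0536) = 1.29×10⁻⁵ T.

B ≈ 12.9 μT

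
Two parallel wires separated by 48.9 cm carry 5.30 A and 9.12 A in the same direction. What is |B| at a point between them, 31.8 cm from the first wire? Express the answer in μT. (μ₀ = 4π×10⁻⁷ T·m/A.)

Each long wire gives B = μ₀I/(2πd). Distances are d₁ = 0.318 m and d₂ = 0.171 m.
B₁ = 3.33×10⁻⁶ T, B₂ = 1.07×10⁻⁵ T.
Between parallel currents the two contributions point in opposite directions, so they subtract. B = |B₁ − B₂| = |3.33×10⁻⁶ − 1.07×10⁻⁵| = 7.33×10⁻⁶ T.

B ≈ 7.33 μT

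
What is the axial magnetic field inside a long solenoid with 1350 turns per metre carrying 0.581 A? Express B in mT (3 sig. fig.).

B ≈ 0.986 mT

Inside a long solenoid, B = μ₀nI with n = 1350 turns/m.
B = 4π×10⁻⁷ × 1350 × 0.581 = 9.86×10⁻⁴ T.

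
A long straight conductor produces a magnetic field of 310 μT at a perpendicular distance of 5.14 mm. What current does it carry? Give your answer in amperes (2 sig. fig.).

For a long straight wire B = μ₀I/(2πd), so I = 2πdB/μ₀.
I = 2π × 0.00514 × 3.10×10⁻⁴ / (4π×10⁻⁷) = 7.97 A.

I ≈ 8.0 A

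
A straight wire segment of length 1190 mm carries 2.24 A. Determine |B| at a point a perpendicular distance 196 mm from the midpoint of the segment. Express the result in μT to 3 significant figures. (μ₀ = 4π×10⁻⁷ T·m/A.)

B ≈ 2.17 μT

For a finite straight segment, B = (μ₀I/4πd)(sinθ₁ + sinθ₂), where θ₁, θ₂ are the angles from the perpendicular to each end.
The perpendicular from the point meets the wire at its midpoint, so each end is L/2 = 0.595 m away along the wire.
sinθ₁ = 0.595/√(0.595²+0.196²) = 0.9498; sinθ₂ = 0.595/√(0.595²+0.196²) = 0.9498.
B = (4π×10⁻⁷ × 2.24) / (4π × 0.196) × (0.9498 + 0.9498) = 2.17×10⁻⁶ T.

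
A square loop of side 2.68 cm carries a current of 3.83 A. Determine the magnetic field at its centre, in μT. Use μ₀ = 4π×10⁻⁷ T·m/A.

Each side is a finite straight segment at perpendicular distance d = a/(2 tan(π/4)) = 0.0134 m from the centre, with end-angles ±π/4.
One side contributes B₁ = (μ₀I/4πd)·2 sin(π/4) = 4.04×10⁻⁵ T.
All 4 sides add in the same direction: B = 4 × 4.04×10⁻⁵ = 1.62×10⁻⁴ T.

B ≈ 162 μT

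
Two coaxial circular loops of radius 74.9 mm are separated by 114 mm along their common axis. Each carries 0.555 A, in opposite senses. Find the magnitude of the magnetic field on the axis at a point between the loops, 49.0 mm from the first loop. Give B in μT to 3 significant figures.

Each loop contributes B = μ₀IR²/[2(R²+z²)^(3/2)] on the axis, with z measured from that loop.
Loop 1 (z = 0.049 m): B₁ = 2.73×10⁻⁶ T. Loop 2 (z = 0.065 m): B₂ = 2.01×10⁻⁶ T.
The fields oppose: B = |B₁ − B₂| = 7.23×10⁻⁷ T.

B ≈ 0.723 μT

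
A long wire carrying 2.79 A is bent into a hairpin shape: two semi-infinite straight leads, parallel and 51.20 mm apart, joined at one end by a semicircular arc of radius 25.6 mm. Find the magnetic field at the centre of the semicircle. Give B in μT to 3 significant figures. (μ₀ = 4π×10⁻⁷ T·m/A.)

B ≈ 56.0 μT

The semicircular arc contributes B_arc = μ₀I·π/(4πR) = μ₀I/(4R) = 3.42×10⁻⁵ T.
Each semi-infinite lead is at perpendicular distance R = 0.0256 m from the centre, with the perpendicular foot at its near end, so it contributes μ₀I/(4πR); both point the same way, together 2.18×10⁻⁵ T.
Arc and leads all point the same direction: B = 3.42×10⁻⁵ + 2.18×10⁻⁵ = 5.60×10⁻⁵ T.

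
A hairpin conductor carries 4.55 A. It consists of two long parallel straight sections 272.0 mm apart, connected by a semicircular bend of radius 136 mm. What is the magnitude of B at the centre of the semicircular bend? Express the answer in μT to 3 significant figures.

B ≈ 17.2 μT

The semicircular arc contributes B_arc = μ₀I·π/(4πR) = μ₀I/(4R) = 1.05×10⁻⁵ T.
Each semi-infinite lead is at perpendicular distance R = 0.136 m from the centre, with the perpendicular foot at its near end, so it contributes μ₀I/(4πR); both point the same way, together 6.69×10⁻⁶ T.
Arc and leads all point the same direction: B = 1.05×10⁻⁵ + 6.69×10⁻⁶ = 1.72×10⁻⁵ T.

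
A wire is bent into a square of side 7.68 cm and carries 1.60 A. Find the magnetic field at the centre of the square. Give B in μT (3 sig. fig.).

Each side is a finite straight segment at perpendicular distance d = a/(2 tan(π/4)) = 0.0384 m from the centre, with end-angles ±π/4.
One side contributes B₁ = (μ₀I/4πd)·2 sin(π/4) = 5.89×10⁻⁶ T.
All 4 sides add in the same direction: B = 4 × 5.89×10⁻⁶ = 2.36×10⁻⁵ T.

B ≈ 23.6 μT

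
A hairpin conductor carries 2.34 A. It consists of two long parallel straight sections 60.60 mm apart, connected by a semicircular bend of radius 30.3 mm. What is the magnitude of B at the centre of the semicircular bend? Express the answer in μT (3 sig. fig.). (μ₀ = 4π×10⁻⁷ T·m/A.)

The semicircular arc contributes B_arc = μ₀I·π/(4πR) = μ₀I/(4R) = 2.43×10⁻⁵ T.
Each semi-infinite lead is at perpendicular distance R = 0.0303 m from the centre, with the perpendicular foot at its near end, so it contributes μ₀I/(4πR); both point the same way, together 1.54×10⁻⁵ T.
Arc and leads all point the same direction: B = 2.43×10⁻⁵ + 1.54×10⁻⁵ = 3.97×10⁻⁵ T.

B ≈ 39.7 μT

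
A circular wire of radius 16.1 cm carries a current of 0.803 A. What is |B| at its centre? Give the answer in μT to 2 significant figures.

B ≈ 3.1 μT

At the centre of a circular loop the Biot–Savart law gives B = μ₀I/(2R).
B = (4π×10⁻⁷ × 0.803) / (2 × 0.161) = 3.13×10⁻⁶ T.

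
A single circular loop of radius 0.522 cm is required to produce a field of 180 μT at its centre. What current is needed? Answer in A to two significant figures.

I ≈ 1.5 A

At the centre of a circular loop B = μ₀I/(2R), so I = 2RB/μ₀.
With R = 0.00522 m, I = 2 × 0.00522 × 1.80×10⁻⁴ / (4π×10⁻⁷) = 1.50 A.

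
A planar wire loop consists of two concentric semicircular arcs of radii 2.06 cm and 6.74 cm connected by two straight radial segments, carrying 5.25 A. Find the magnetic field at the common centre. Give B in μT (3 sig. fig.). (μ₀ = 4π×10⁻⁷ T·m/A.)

The radial connectors point toward the centre, so dl × r̂ = 0 and they contribute nothing.
Each semicircle gives μ₀I/(4R): inner arc 8.01×10⁻⁵ T, outer arc 2.45×10⁻⁵ T.
The two arcs carry current in opposite angular senses, so their fields oppose: B = |8.01×10⁻⁵ − 2.45×10⁻⁵| = 5.56×10⁻⁵ T.

B ≈ 55.6 μT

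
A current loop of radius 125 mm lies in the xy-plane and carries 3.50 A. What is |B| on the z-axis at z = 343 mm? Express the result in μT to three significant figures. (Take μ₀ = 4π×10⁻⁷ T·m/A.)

On the axis of a circular loop, B = μ₀IR² / [2(R²+z²)^(3/2)].
R² + z² = (0.125)² + (0.343)² = 0.1333 m², and (R²+z²)^(3/2) = 4.87×10⁻² m³.
B = (4π×10⁻⁷ × 3.50 × 0.01562) / (2 × 4.87×10⁻²) = 7.06×10⁻⁷ T.

B ≈ 0.706 μT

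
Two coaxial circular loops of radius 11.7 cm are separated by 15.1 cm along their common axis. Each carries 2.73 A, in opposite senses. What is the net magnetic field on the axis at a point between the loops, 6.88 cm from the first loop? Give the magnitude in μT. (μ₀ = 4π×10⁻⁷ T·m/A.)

B ≈ 1.36 μT

Each loop contributes B = μ₀IR²/[2(R²+z²)^(3/2)] on the axis, with z measured from that loop.
Loop 1 (z = 0.0688 m): B₁ = 9.39×10⁻⁶ T. Loop 2 (z = 0.0822 m): B₂ = 8.03×10⁻⁶ T.
The fields oppose: B = |B₁ − B₂| = 1.36×10⁻⁶ T.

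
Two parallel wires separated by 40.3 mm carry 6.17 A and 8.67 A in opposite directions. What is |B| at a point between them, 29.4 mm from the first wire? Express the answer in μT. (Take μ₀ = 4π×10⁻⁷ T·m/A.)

Each long wire gives B = μ₀I/(2πd). Distances are d₁ = 0.0294 m and d₂ = 0.0109 m.
B₁ = 4.20×10⁻⁵ T, B₂ = 1.59×10⁻⁴ T.
Between antiparallel currents both contributions point the same way, so they add. B = B₁ + B₂ = 4.20×10⁻⁵ + 1.59×10⁻⁴ = 2.01×10⁻⁴ T.

B ≈ 201 μT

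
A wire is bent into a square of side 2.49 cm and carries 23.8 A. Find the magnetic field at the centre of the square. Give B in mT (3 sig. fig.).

Each side is a finite straight segment at perpendicular distance d = a/(2 tan(π/4)) = 0.01245 m from the centre, with end-angles ±π/4.
One side contributes B₁ = (μ₀I/4πd)·2 sin(π/4) = 2.70×10⁻⁴ T.
All 4 sides add in the same direction: B = 4 × 2.70×10⁻⁴ = 1.08×10⁻³ T.

B ≈ 1.08 mT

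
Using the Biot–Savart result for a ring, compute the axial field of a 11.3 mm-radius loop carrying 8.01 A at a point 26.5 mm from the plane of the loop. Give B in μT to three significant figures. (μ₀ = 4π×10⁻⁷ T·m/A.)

On the axis of a circular loop, B = μ₀IR² / [2(R²+z²)^(3/2)].
R² + z² = (0.0113)² + (0.0265)² = 0.0008299 m², and (R²+z²)^(3/2) = 2.39×10⁻⁵ m³.
B = (4π×10⁻⁷ × 8.01 × 0.0001277) / (2 × 2.39×10⁻⁵) = 2.69×10⁻⁵ T.

B ≈ 26.9 μT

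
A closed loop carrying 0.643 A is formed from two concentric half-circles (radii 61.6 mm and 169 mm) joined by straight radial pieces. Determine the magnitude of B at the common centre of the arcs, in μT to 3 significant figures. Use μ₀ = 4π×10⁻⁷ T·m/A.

B ≈ 2.08 μT

The radial connectors point toward the centre, so dl × r̂ = 0 and they contribute nothing.
Each semicircle gives μ₀I/(4R): inner arc 3.28×10⁻⁶ T, outer arc 1.20×10⁻⁶ T.
The two arcs carry current in opposite angular senses, so their fields oppose: B = |3.28×10⁻⁶ − 1.20×10⁻⁶| = 2.08×10⁻⁶ T.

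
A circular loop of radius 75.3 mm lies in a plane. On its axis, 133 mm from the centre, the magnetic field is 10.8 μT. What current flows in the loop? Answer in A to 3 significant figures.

On the axis of a loop, B = μ₀IR²/[2(R²+z²)^(3/2)], so I = 2B(R²+z²)^(3/2)/(μ₀R²).
R² + z² = 0.00567 + 0.01769 = 0.02336 m²; raised to 3/2 gives 3.57×10⁻³ m³.
I = 2 × 1.08×10⁻⁵ × 3.57×10⁻³ / (1.26×10⁻⁶ × 0.00567) = 10.8 A.

I ≈ 10.8 A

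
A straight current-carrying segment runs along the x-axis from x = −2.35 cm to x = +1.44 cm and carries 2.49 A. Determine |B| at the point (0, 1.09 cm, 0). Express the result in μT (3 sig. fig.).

B ≈ 38.9 μT

For a finite straight segment, B = (μ₀I/4πd)(sinθ₁ + sinθ₂), where θ₁, θ₂ are the angles from the perpendicular to each end.
The perpendicular distance is d = 0.0109 m; the end-offsets along the wire are a = 0.0235 m and b = 0.0144 m.
sinθ₁ = 0.0235/√(0.0235²+0.0109²) = 0.9072; sinθ₂ = 0.0144/√(0.0144²+0.0109²) = 0.7973.
B = (4π×10⁻⁷ × 2.49) / (4π × 0.0109) × (0.9072 + 0.7973) = 3.89×10⁻⁵ T.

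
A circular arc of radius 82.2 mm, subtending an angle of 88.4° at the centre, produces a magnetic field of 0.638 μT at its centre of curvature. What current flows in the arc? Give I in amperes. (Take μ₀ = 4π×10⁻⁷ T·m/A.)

I ≈ 0.340 A

For a circular arc, B = μ₀Iφ/(4πR) with φ in radians; here φ = 1.543 rad.
So I = 4πRB/(μ₀φ) = 4π × 0.0822 × 6.38×10⁻⁷ / (4π×10⁻⁷ × 1.543) = 0.340 A.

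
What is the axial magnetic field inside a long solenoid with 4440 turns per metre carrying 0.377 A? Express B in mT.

Inside a long solenoid, B = μ₀nI with n = 4440 turns/m.
B = 4π×10⁻⁷ × 4440 × 0.377 = 2.10×10⁻³ T.

B ≈ 2.10 mT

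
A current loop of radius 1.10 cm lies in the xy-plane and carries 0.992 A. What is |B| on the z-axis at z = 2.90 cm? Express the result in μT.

On the axis of a circular loop, B = μ₀IR² / [2(R²+z²)^(3/2)].
R² + z² = (0.011)² + (0.029)² = 0.000962 m², and (R²+z²)^(3/2) = 2.98×10⁻⁵ m³.
B = (4π×10⁻⁷ × 0.992 × 0.000121) / (2 × 2.98×10⁻⁵) = 2.53×10⁻⁶ T.

B ≈ 2.53 μT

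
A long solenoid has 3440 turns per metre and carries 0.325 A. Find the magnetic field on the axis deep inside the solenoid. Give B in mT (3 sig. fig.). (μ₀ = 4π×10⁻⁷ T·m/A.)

B ≈ 1.40 mT

Inside a long solenoid, B = μ₀nI with n = 3440 turns/m.
B = 4π×10⁻⁷ × 3440 × 0.325 = 1.40×10⁻³ T.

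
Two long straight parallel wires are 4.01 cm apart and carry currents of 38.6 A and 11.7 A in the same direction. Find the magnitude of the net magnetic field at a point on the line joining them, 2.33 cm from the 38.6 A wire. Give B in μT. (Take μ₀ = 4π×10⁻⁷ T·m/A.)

Each long wire gives B = μ₀I/(2πd). Distances are d₁ = 0.0233 m and d₂ = 0.0168 m.
B₁ = 3.31×10⁻⁴ T, B₂ = 1.39×10⁻⁴ T.
Between parallel currents the two contributions point in opposite directions, so they subtract. B = |B₁ − B₂| = |3.31×10⁻⁴ − 1.39×10⁻⁴| = 1.92×10⁻⁴ T.

B ≈ 192 μT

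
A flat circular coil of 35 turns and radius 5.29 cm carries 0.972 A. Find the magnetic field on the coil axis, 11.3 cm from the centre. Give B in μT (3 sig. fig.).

For an N-turn flat coil, B = Nμ₀IR²/[2(R²+z²)^(3/2)] with R = 0.0529 m, z = 0.113 m.
B = 35 × 8.80×10⁻⁷ T = 3.08×10⁻⁵ T.

B ≈ 30.8 μT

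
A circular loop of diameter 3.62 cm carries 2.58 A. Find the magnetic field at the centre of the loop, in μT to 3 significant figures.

B ≈ 89.6 μT

At the centre of a circular loop the Biot–Savart law gives B = μ₀I/(2R) (so R = 0.0181 m).
B = (4π×10⁻⁷ × 2.58) / (2 × 0.0181) = 8.96×10⁻⁵ T.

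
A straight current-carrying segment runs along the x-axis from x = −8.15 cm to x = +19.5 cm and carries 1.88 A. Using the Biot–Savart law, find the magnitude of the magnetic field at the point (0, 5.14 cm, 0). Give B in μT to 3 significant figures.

For a finite straight segment, B = (μ₀I/4πd)(sinθ₁ + sinθ₂), where θ₁, θ₂ are the angles from the perpendicular to each end.
The perpendicular distance is d = 0.0514 m; the end-offsets along the wire are a = 0.0815 m and b = 0.195 m.
sinθ₁ = 0.0815/√(0.0815²+0.0514²) = 0.8458; sinθ₂ = 0.195/√(0.195²+0.0514²) = 0.9670.
B = (4π×10⁻⁷ × 1.88) / (4π × 0.0514) × (0.8458 + 0.9670) = 6.63×10⁻⁶ T.

B ≈ 6.63 μT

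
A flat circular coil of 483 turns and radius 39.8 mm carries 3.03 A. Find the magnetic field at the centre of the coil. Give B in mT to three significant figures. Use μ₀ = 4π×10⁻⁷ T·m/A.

For an N-turn flat coil, B = Nμ₀I/(2R) with R = 0.0398 m.
B = 483 × 4.78×10⁻⁵ T = 2.31×10⁻² T.

B ≈ 23.1 mT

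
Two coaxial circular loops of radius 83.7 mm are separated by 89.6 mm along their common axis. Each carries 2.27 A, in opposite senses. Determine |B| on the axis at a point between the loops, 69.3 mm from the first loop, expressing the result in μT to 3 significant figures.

Each loop contributes B = μ₀IR²/[2(R²+z²)^(3/2)] on the axis, with z measured from that loop.
Loop 1 (z = 0.0693 m): B₁ = 7.79×10⁻⁶ T. Loop 2 (z = 0.0203 m): B₂ = 1.56×10⁻⁵ T.
The fields oppose: B = |B₁ − B₂| = 7.85×10⁻⁶ T.

B ≈ 7.85 μT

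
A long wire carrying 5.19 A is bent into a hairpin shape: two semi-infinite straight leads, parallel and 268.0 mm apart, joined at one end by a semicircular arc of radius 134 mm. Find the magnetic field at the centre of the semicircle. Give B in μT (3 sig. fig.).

B ≈ 19.9 μT

The semicircular arc contributes B_arc = μ₀I·π/(4πR) = μ₀I/(4R) = 1.22×10⁻⁵ T.
Each semi-infinite lead is at perpendicular distance R = 0.134 m from the centre, with the perpendicular foot at its near end, so it contributes μ₀I/(4πR); both point the same way, together 7.75×10⁻⁶ T.
Arc and leads all point the same direction: B = 1.22×10⁻⁵ + 7.75×10⁻⁶ = 1.99×10⁻⁵ T.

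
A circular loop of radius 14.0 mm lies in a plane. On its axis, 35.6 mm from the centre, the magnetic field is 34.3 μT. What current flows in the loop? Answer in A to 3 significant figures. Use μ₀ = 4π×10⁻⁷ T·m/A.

On the axis of a loop, B = μ₀IR²/[2(R²+z²)^(3/2)], so I = 2B(R²+z²)^(3/2)/(μ₀R²).
R² + z² = 0.000196 + 0.001267 = 0.001463 m²; raised to 3/2 gives 5.60×10⁻⁵ m³.
I = 2 × 3.43×10⁻⁵ × 5.60×10⁻⁵ / (1.26×10⁻⁶ × 0.000196) = 15.6 A.

I ≈ 15.6 A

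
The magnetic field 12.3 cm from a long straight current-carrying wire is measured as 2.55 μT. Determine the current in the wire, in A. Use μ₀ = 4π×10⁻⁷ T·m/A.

I ≈ 1.57 A

For a long straight wire B = μ₀I/(2πd), so I = 2πdB/μ₀.
I = 2π × 0.123 × 2.55×10⁻⁶ / (4π×10⁻⁷) = 1.57 A.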